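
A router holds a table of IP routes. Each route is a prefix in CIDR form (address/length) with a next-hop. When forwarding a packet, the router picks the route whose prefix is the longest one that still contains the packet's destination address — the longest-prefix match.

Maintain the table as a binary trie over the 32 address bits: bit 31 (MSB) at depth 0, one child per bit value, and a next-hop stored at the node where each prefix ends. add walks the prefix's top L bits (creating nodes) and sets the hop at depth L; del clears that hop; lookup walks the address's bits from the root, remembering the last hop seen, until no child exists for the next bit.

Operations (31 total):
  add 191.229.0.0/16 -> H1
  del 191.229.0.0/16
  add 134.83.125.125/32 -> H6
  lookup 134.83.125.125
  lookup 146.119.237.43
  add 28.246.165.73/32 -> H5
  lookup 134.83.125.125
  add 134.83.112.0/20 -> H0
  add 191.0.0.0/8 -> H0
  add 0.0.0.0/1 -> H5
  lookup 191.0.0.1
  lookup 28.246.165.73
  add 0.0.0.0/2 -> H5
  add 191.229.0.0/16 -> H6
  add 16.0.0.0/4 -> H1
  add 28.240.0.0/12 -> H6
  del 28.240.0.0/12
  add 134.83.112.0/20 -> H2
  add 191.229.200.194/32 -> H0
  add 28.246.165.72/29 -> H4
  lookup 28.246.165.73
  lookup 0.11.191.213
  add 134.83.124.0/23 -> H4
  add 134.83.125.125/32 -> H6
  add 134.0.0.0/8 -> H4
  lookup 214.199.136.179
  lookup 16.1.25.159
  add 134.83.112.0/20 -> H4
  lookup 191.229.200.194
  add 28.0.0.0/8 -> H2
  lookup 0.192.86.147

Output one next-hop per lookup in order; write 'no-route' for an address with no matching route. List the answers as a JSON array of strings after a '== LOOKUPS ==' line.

Apply in order:
  add 191.229.0.0/16 -> H1 at depth 16
  - 191.229.0.0/16 clear@16
  add 134.83.125.125/32 -> H6 at depth 32
  ? 134.83.125.125  path d0:-→d1:-→d2:-→d3:-→d4:-→d5:-→d6:-→d7:-→d8:-→d9:-→d10:-→d11:-→d12:-→d13:-→d14:-→d15:-→d16:-→d17:-→d18:-→d19:-→d20:-→d21:-→d22:-→d23:-→d24:-→d25:-→d26:-→d27:-→d28:-→d29:-→d30:-→d31:-→d32:H6  best=H6
  ? 146.119.237.43  path d0:-→d1:-→d2:-→d3:-  best=no-route
  add 28.246.165.73/32 -> H5 at depth 32
  ? 134.83.125.125  path d0:-→d1:-→d2:-→d3:-→d4:-→d5:-→d6:-→d7:-→d8:-→d9:-→d10:-→d11:-→d12:-→d13:-→d14:-→d15:-→d16:-→d17:-→d18:-→d19:-→d20:-→d21:-→d22:-→d23:-→d24:-→d25:-→d26:-→d27:-→d28:-→d29:-→d30:-→d31:-→d32:H6  best=H6
  add 134.83.112.0/20 -> H0 at depth 20
  add 191.0.0.0/8 -> H0 at depth 8
  add 0.0.0.0/1 -> H5 at depth 1
  ? 191.0.0.1  path d0:-→d1:-→d2:-→d3:-→d4:-→d5:-→d6:-→d7:-→d8:H0  best=H0
  ? 28.246.165.73  path d0:-→d1:H5→d2:-→d3:-→d4:-→d5:-→d6:-→d7:-→d8:-→d9:-→d10:-→d11:-→d12:-→d13:-→d14:-→d15:-→d16:-→d17:-→d18:-→d19:-→d20:-→d21:-→d22:-→d23:-→d24:-→d25:-→d26:-→d27:-→d28:-→d29:-→d30:-→d31:-→d32:H5  best=H5
  add 0.0.0.0/2 -> H5 at depth 2
  add 191.229.0.0/16 -> H6 at depth 16
  add 16.0.0.0/4 -> H1 at depth 4
  add 28.240.0.0/12 -> H6 at depth 12
  - 28.240.0.0/12 clear@12
  add 134.83.112.0/20 -> H2 at depth 20
  add 191.229.200.194/32 -> H0 at depth 32
  add 28.246.165.72/29 -> H4 at depth 29
  ? 28.246.165.73  path d0:-→d1:H5→d2:H5→d3:-→d4:H1→d5:-→d6:-→d7:-→d8:-→d9:-→d10:-→d11:-→d12:-→d13:-→d14:-→d15:-→d16:-→d17:-→d18:-→d19:-→d20:-→d21:-→d22:-→d23:-→d24:-→d25:-→d26:-→d27:-→d28:-→d29:H4→d30:-→d31:-→d32:H5  best=H5
  ? 0.11.191.213  path d0:-→d1:H5→d2:H5→d3:-  best=H5
  add 134.83.124.0/23 -> H4 at depth 23
  add 134.83.125.125/32 -> H6 at depth 32
  add 134.0.0.0/8 -> H4 at depth 8
  ? 214.199.136.179  path d0:-→d1:-  best=no-route
  ? 16.1.25.159  path d0:-→d1:H5→d2:H5→d3:-→d4:H1  best=H1
  add 134.83.112.0/20 -> H4 at depth 20
  ? 191.229.200.194  path d0:-→d1:-→d2:-→d3:-→d4:-→d5:-→d6:-→d7:-→d8:H0→d9:-→d10:-→d11:-→d12:-→d13:-→d14:-→d15:-→d16:H6→d17:-→d18:-→d19:-→d20:-→d21:-→d22:-→d23:-→d24:-→d25:-→d26:-→d27:-→d28:-→d29:-→d30:-→d31:-→d32:H0  best=H0
  add 28.0.0.0/8 -> H2 at depth 8
  ? 0.192.86.147  path d0:-→d1:H5→d2:H5→d3:-  best=H5

== LOOKUPS ==
["H6","no-route","H6","H0","H5","H5","H5","no-route","H1","H0","H5"]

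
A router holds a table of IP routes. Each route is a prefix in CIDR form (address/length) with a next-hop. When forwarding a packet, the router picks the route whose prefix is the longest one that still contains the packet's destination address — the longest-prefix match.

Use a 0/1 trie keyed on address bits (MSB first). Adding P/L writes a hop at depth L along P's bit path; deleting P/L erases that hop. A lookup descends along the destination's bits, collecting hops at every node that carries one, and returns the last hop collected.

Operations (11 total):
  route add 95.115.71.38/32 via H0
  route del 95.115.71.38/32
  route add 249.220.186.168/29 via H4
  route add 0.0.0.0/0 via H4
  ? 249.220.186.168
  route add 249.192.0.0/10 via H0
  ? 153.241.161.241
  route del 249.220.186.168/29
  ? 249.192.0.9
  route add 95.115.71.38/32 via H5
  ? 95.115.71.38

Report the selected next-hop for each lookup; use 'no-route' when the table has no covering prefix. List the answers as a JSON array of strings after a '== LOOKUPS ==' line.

Process each operation:
  + 95.115.71.38/32 (H0) depth=32
  - 95.115.71.38/32 clear@32
  + 249.220.186.168/29 (H4) depth=29
  + 0.0.0.0/0 (H4) depth=0
  Q 249.220.186.168: descend 11111001110111001011101010101 ; hops seen [H4,H4] ; pick H4
  + 249.192.0.0/10 (H0) depth=10
  Q 153.241.161.241: descend 1 ; hops seen [H4] ; pick H4
  - 249.220.186.168/29 clear@29
  Q 249.192.0.9: descend 11111001110 ; hops seen [H4,H0] ; pick H0
  + 95.115.71.38/32 (H5) depth=32
  Q 95.115.71.38: descend 01011111011100110100011100100110 ; hops seen [H4,H5] ; pick H5

== LOOKUPS ==
["H4","H4","H0","H5"]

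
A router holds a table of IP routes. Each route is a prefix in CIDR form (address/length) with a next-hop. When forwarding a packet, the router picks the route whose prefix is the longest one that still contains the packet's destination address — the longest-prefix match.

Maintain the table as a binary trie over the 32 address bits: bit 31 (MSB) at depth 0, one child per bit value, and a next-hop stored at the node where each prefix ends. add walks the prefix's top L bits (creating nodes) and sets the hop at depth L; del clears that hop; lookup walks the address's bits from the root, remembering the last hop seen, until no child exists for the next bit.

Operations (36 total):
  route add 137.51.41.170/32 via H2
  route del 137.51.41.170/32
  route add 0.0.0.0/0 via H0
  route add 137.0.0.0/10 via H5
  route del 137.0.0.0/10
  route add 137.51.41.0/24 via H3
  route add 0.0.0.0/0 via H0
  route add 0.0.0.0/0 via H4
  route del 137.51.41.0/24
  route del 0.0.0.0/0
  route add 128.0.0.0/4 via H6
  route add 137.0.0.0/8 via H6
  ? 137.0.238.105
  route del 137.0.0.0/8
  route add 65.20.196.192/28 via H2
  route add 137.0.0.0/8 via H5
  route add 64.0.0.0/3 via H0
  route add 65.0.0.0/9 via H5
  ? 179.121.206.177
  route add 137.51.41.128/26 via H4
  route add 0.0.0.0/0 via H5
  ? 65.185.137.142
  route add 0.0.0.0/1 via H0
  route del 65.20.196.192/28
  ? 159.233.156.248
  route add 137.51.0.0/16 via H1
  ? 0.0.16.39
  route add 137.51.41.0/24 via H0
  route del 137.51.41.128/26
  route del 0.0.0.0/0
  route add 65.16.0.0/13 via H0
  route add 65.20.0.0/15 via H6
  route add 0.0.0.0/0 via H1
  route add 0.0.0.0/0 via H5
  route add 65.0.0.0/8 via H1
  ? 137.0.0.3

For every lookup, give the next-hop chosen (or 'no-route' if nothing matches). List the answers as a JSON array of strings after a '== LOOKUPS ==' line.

Trace:
  + 137.51.41.170/32 (H2) depth=32
  del 137.51.41.170/32 (clear depth 32)
  + 0.0.0.0/0 (H0) depth=0
  + 137.0.0.0/10 (H5) depth=10
  del 137.0.0.0/10 (clear depth 10)
  + 137.51.41.0/24 (H3) depth=24
  + 0.0.0.0/0 (H0) depth=0
  + 0.0.0.0/0 (H4) depth=0
  del 137.51.41.0/24 (clear depth 24)
  del 0.0.0.0/0 (clear depth 0)
  + 128.0.0.0/4 (H6) depth=4
  + 137.0.0.0/8 (H6) depth=8
  Q 137.0.238.105: descend 1000100100 ; hops seen [H6,H6] ; pick H6
  del 137.0.0.0/8 (clear depth 8)
  + 65.20.196.192/28 (H2) depth=28
  + 137.0.0.0/8 (H5) depth=8
  + 64.0.0.0/3 (H0) depth=3
  + 65.0.0.0/9 (H5) depth=9
  Q 179.121.206.177: descend 10 ; hops seen [∅] ; pick no-route
  + 137.51.41.128/26 (H4) depth=26
  + 0.0.0.0/0 (H5) depth=0
  Q 65.185.137.142: descend 01000001 ; hops seen [H5,H0] ; pick H0
  + 0.0.0.0/1 (H0) depth=1
  del 65.20.196.192/28 (clear depth 28)
  Q 159.233.156.248: descend 100 ; hops seen [H5] ; pick H5
  + 137.51.0.0/16 (H1) depth=16
  Q 0.0.16.39: descend 0 ; hops seen [H5,H0] ; pick H0
  + 137.51.41.0/24 (H0) depth=24
  del 137.51.41.128/26 (clear depth 26)
  del 0.0.0.0/0 (clear depth 0)
  + 65.16.0.0/13 (H0) depth=13
  + 65.20.0.0/15 (H6) depth=15
  + 0.0.0.0/0 (H1) depth=0
  + 0.0.0.0/0 (H5) depth=0
  + 65.0.0.0/8 (H1) depth=8
  Q 137.0.0.3: descend 1000100100 ; hops seen [H5,H6,H5] ; pick H5

== LOOKUPS ==
["H6","no-route","H0","H5","H0","H5"]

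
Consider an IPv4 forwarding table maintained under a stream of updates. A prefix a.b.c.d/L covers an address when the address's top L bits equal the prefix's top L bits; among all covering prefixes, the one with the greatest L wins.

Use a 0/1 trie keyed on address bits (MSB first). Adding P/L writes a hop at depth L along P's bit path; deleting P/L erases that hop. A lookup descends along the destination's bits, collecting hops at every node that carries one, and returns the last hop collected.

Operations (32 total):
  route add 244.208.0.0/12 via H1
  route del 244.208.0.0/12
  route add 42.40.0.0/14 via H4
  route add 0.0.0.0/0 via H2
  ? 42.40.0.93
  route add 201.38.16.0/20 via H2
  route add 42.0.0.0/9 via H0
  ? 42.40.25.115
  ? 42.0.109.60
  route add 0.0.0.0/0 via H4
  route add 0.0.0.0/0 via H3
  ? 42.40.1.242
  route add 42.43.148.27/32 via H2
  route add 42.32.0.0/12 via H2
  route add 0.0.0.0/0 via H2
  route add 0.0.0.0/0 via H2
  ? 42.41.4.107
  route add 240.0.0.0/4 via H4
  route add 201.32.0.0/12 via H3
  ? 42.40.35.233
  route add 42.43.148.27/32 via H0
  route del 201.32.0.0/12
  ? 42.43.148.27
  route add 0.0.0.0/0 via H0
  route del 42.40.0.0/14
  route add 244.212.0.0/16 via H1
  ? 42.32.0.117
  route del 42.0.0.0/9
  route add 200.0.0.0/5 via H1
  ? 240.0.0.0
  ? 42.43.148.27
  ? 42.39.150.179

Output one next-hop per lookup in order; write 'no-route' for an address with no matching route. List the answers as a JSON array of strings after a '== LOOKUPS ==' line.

Apply in order:
  add 244.208.0.0/12 -> H1 at depth 12
  del 244.208.0.0/12 (clear depth 12)
  add 42.40.0.0/14 -> H4 at depth 14
  add 0.0.0.0/0 -> H2 at depth 0
  ? 42.40.0.93  path d0:H2→d1:-→d2:-→d3:-→d4:-→d5:-→d6:-→d7:-→d8:-→d9:-→d10:-→d11:-→d12:-→d13:-→d14:H4  best=H4
  add 201.38.16.0/20 -> H2 at depth 20
  add 42.0.0.0/9 -> H0 at depth 9
  ? 42.40.25.115  path d0:H2→d1:-→d2:-→d3:-→d4:-→d5:-→d6:-→d7:-→d8:-→d9:H0→d10:-→d11:-→d12:-→d13:-→d14:H4  best=H4
  ? 42.0.109.60  path d0:H2→d1:-→d2:-→d3:-→d4:-→d5:-→d6:-→d7:-→d8:-→d9:H0→d10:-  best=H0
  add 0.0.0.0/0 -> H4 at depth 0
  add 0.0.0.0/0 -> H3 at depth 0
  ? 42.40.1.242  path d0:H3→d1:-→d2:-→d3:-→d4:-→d5:-→d6:-→d7:-→d8:-→d9:H0→d10:-→d11:-→d12:-→d13:-→d14:H4  best=H4
  add 42.43.148.27/32 -> H2 at depth 32
  add 42.32.0.0/12 -> H2 at depth 12
  add 0.0.0.0/0 -> H2 at depth 0
  add 0.0.0.0/0 -> H2 at depth 0
  ? 42.41.4.107  path d0:H2→d1:-→d2:-→d3:-→d4:-→d5:-→d6:-→d7:-→d8:-→d9:H0→d10:-→d11:-→d12:H2→d13:-→d14:H4  best=H4
  add 240.0.0.0/4 -> H4 at depth 4
  add 201.32.0.0/12 -> H3 at depth 12
  ? 42.40.35.233  path d0:H2→d1:-→d2:-→d3:-→d4:-→d5:-→d6:-→d7:-→d8:-→d9:H0→d10:-→d11:-→d12:H2→d13:-→d14:H4  best=H4
  add 42.43.148.27/32 -> H0 at depth 32
  del 201.32.0.0/12 (clear depth 12)
  ? 42.43.148.27  path d0:H2→d1:-→d2:-→d3:-→d4:-→d5:-→d6:-→d7:-→d8:-→d9:H0→d10:-→d11:-→d12:H2→d13:-→d14:H4→d15:-→d16:-→d17:-→d18:-→d19:-→d20:-→d21:-→d22:-→d23:-→d24:-→d25:-→d26:-→d27:-→d28:-→d29:-→d30:-→d31:-→d32:H0  best=H0
  add 0.0.0.0/0 -> H0 at depth 0
  del 42.40.0.0/14 (clear depth 14)
  add 244.212.0.0/16 -> H1 at depth 16
  ? 42.32.0.117  path d0:H0→d1:-→d2:-→d3:-→d4:-→d5:-→d6:-→d7:-→d8:-→d9:H0→d10:-→d11:-→d12:H2  best=H2
  del 42.0.0.0/9 (clear depth 9)
  add 200.0.0.0/5 -> H1 at depth 5
  ? 240.0.0.0  path d0:H0→d1:-→d2:-→d3:-→d4:H4→d5:-  best=H4
  ? 42.43.148.27  path d0:H0→d1:-→d2:-→d3:-→d4:-→d5:-→d6:-→d7:-→d8:-→d9:-→d10:-→d11:-→d12:H2→d13:-→d14:-→d15:-→d16:-→d17:-→d18:-→d19:-→d20:-→d21:-→d22:-→d23:-→d24:-→d25:-→d26:-→d27:-→d28:-→d29:-→d30:-→d31:-→d32:H0  best=H0
  ? 42.39.150.179  path d0:H0→d1:-→d2:-→d3:-→d4:-→d5:-→d6:-→d7:-→d8:-→d9:-→d10:-→d11:-→d12:H2  best=H2

== LOOKUPS ==
["H4","H4","H0","H4","H4","H4","H0","H2","H4","H0","H2"]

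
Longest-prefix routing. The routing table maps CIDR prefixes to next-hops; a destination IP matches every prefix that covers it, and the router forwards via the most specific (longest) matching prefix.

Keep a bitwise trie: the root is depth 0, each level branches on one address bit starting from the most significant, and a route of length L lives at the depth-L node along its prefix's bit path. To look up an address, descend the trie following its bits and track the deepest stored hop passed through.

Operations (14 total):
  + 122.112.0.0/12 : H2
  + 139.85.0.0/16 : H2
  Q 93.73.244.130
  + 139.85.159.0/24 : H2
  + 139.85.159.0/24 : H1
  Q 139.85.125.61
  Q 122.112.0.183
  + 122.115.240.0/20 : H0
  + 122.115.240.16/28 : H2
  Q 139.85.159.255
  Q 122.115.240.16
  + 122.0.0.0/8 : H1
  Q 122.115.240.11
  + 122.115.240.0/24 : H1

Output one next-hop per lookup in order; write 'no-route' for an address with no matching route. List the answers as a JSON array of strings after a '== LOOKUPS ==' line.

Trace:
  + 122.112.0.0/12 (H2) depth=12
  + 139.85.0.0/16 (H2) depth=16
  lookup 93.73.244.130: bits 01 walk d0:-→d1:-→d2:- -> no-route
  + 139.85.159.0/24 (H2) depth=24
  + 139.85.159.0/24 (H1) depth=24
  lookup 139.85.125.61: bits 1000101101010101 walk d0:-→d1:-→d2:-→d3:-→d4:-→d5:-→d6:-→d7:-→d8:-→d9:-→d10:-→d11:-→d12:-→d13:-→d14:-→d15:-→d16:H2 -> H2
  lookup 122.112.0.183: bits 011110100111 walk d0:-→d1:-→d2:-→d3:-→d4:-→d5:-→d6:-→d7:-→d8:-→d9:-→d10:-→d11:-→d12:H2 -> H2
  + 122.115.240.0/20 (H0) depth=20
  + 122.115.240.16/28 (H2) depth=28
  lookup 139.85.159.255: bits 100010110101010110011111 walk d0:-→d1:-→d2:-→d3:-→d4:-→d5:-→d6:-→d7:-→d8:-→d9:-→d10:-→d11:-→d12:-→d13:-→d14:-→d15:-→d16:H2→d17:-→d18:-→d19:-→d20:-→d21:-→d22:-→d23:-→d24:H1 -> H1
  lookup 122.115.240.16: bits 0111101001110011111100000001 walk d0:-→d1:-→d2:-→d3:-→d4:-→d5:-→d6:-→d7:-→d8:-→d9:-→d10:-→d11:-→d12:H2→d13:-→d14:-→d15:-→d16:-→d17:-→d18:-→d19:-→d20:H0→d21:-→d22:-→d23:-→d24:-→d25:-→d26:-→d27:-→d28:H2 -> H2
  + 122.0.0.0/8 (H1) depth=8
  lookup 122.115.240.11: bits 011110100111001111110000000 walk d0:-→d1:-→d2:-→d3:-→d4:-→d5:-→d6:-→d7:-→d8:H1→d9:-→d10:-→d11:-→d12:H2→d13:-→d14:-→d15:-→d16:-→d17:-→d18:-→d19:-→d20:H0→d21:-→d22:-→d23:-→d24:-→d25:-→d26:-→d27:- -> H0
  + 122.115.240.0/24 (H1) depth=24

== LOOKUPS ==
["no-route","H2","H2","H1","H2","H0"]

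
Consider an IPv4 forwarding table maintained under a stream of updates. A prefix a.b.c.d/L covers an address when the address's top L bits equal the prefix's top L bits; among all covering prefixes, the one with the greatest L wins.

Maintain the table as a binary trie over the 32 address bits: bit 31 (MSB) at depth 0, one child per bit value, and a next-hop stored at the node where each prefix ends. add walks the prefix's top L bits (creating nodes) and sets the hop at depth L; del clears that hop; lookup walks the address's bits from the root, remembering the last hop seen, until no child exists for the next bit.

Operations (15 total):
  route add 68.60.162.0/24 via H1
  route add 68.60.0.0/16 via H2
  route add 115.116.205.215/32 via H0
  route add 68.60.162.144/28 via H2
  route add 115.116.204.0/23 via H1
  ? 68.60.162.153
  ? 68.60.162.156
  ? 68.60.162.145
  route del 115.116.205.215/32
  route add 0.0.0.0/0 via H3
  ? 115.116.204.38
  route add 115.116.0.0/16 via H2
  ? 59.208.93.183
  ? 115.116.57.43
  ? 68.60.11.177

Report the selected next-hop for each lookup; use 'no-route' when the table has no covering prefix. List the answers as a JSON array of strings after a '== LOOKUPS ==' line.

Process each operation:
  add 68.60.162.0/24 -> H1 at depth 24
  add 68.60.0.0/16 -> H2 at depth 16
  add 115.116.205.215/32 -> H0 at depth 32
  add 68.60.162.144/28 -> H2 at depth 28
  add 115.116.204.0/23 -> H1 at depth 23
  lookup 68.60.162.153: bits 0100010000111100101000101001 walk d0:-→d1:-→d2:-→d3:-→d4:-→d5:-→d6:-→d7:-→d8:-→d9:-→d10:-→d11:-→d12:-→d13:-→d14:-→d15:-→d16:H2→d17:-→d18:-→d19:-→d20:-→d21:-→d22:-→d23:-→d24:H1→d25:-→d26:-→d27:-→d28:H2 -> H2
  lookup 68.60.162.156: bits 0100010000111100101000101001 walk d0:-→d1:-→d2:-→d3:-→d4:-→d5:-→d6:-→d7:-→d8:-→d9:-→d10:-→d11:-→d12:-→d13:-→d14:-→d15:-→d16:H2→d17:-→d18:-→d19:-→d20:-→d21:-→d22:-→d23:-→d24:H1→d25:-→d26:-→d27:-→d28:H2 -> H2
  lookup 68.60.162.145: bits 0100010000111100101000101001 walk d0:-→d1:-→d2:-→d3:-→d4:-→d5:-→d6:-→d7:-→d8:-→d9:-→d10:-→d11:-→d12:-→d13:-→d14:-→d15:-→d16:H2→d17:-→d18:-→d19:-→d20:-→d21:-→d22:-→d23:-→d24:H1→d25:-→d26:-→d27:-→d28:H2 -> H2
  - 115.116.205.215/32 clear@32
  add 0.0.0.0/0 -> H3 at depth 0
  lookup 115.116.204.38: bits 01110011011101001100110 walk d0:H3→d1:-→d2:-→d3:-→d4:-→d5:-→d6:-→d7:-→d8:-→d9:-→d10:-→d11:-→d12:-→d13:-→d14:-→d15:-→d16:-→d17:-→d18:-→d19:-→d20:-→d21:-→d22:-→d23:H1 -> H1
  add 115.116.0.0/16 -> H2 at depth 16
  lookup 59.208.93.183: bits 0 walk d0:H3→d1:- -> H3
  lookup 115.116.57.43: bits 0111001101110100 walk d0:H3→d1:-→d2:-→d3:-→d4:-→d5:-→d6:-→d7:-→d8:-→d9:-→d10:-→d11:-→d12:-→d13:-→d14:-→d15:-→d16:H2 -> H2
  lookup 68.60.11.177: bits 0100010000111100 walk d0:H3→d1:-→d2:-→d3:-→d4:-→d5:-→d6:-→d7:-→d8:-→d9:-→d10:-→d11:-→d12:-→d13:-→d14:-→d15:-→d16:H2 -> H2

== LOOKUPS ==
["H2","H2","H2","H1","H3","H2","H2"]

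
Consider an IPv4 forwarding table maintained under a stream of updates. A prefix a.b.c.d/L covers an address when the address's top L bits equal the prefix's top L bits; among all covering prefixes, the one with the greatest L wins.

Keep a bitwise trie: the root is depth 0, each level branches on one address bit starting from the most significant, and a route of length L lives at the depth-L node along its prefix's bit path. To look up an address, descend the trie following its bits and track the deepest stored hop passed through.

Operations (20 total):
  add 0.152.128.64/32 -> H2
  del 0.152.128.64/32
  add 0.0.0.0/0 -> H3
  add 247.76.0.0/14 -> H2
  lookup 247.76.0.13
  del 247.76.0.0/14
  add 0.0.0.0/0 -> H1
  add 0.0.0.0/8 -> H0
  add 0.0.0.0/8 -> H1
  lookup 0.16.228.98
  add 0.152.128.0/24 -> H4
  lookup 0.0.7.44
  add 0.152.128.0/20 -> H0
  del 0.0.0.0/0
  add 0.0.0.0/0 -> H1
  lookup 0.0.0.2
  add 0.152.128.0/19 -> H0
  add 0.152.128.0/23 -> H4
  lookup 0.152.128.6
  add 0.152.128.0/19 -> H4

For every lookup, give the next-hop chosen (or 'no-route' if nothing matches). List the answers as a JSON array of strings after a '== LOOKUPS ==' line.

Apply in order:
  add 0.152.128.64/32 -> H2 at depth 32
  del 0.152.128.64/32 (clear depth 32)
  add 0.0.0.0/0 -> H3 at depth 0
  add 247.76.0.0/14 -> H2 at depth 14
  lookup 247.76.0.13: bits 11110111010011 walk d0:H3→d1:-→d2:-→d3:-→d4:-→d5:-→d6:-→d7:-→d8:-→d9:-→d10:-→d11:-→d12:-→d13:-→d14:H2 -> H2
  del 247.76.0.0/14 (clear depth 14)
  add 0.0.0.0/0 -> H1 at depth 0
  add 0.0.0.0/8 -> H0 at depth 8
  add 0.0.0.0/8 -> H1 at depth 8
  lookup 0.16.228.98: bits 00000000 walk d0:H1→d1:-→d2:-→d3:-→d4:-→d5:-→d6:-→d7:-→d8:H1 -> H1
  add 0.152.128.0/24 -> H4 at depth 24
  lookup 0.0.7.44: bits 00000000 walk d0:H1→d1:-→d2:-→d3:-→d4:-→d5:-→d6:-→d7:-→d8:H1 -> H1
  add 0.152.128.0/20 -> H0 at depth 20
  del 0.0.0.0/0 (clear depth 0)
  add 0.0.0.0/0 -> H1 at depth 0
  lookup 0.0.0.2: bits 00000000 walk d0:H1→d1:-→d2:-→d3:-→d4:-→d5:-→d6:-→d7:-→d8:H1 -> H1
  add 0.152.128.0/19 -> H0 at depth 19
  add 0.152.128.0/23 -> H4 at depth 23
  lookup 0.152.128.6: bits 0000000010011000100000000 walk d0:H1→d1:-→d2:-→d3:-→d4:-→d5:-→d6:-→d7:-→d8:H1→d9:-→d10:-→d11:-→d12:-→d13:-→d14:-→d15:-→d16:-→d17:-→d18:-→d19:H0→d20:H0→d21:-→d22:-→d23:H4→d24:H4→d25:- -> H4
  add 0.152.128.0/19 -> H4 at depth 19

== LOOKUPS ==
["H2","H1","H1","H1","H4"]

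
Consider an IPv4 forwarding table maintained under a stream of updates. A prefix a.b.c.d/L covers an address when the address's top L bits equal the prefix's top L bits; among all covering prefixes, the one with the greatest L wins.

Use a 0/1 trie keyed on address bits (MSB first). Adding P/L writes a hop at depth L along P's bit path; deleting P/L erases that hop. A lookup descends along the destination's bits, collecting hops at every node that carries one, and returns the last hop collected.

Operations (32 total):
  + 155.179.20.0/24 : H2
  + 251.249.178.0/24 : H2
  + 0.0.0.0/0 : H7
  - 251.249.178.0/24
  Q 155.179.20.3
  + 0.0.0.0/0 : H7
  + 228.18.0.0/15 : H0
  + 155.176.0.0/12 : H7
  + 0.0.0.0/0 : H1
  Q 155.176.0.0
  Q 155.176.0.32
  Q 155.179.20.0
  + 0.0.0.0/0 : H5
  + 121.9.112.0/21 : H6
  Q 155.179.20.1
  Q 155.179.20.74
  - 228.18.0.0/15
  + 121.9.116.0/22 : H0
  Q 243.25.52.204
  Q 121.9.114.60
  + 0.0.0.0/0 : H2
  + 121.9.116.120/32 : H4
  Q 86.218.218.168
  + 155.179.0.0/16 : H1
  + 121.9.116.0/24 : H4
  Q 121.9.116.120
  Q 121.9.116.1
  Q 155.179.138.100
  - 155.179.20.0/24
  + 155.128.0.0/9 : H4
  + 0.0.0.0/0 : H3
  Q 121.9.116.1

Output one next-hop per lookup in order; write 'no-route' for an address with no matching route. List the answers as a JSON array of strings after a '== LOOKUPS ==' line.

Process each operation:
  + 155.179.20.0/24 (H2) depth=24
  + 251.249.178.0/24 (H2) depth=24
  + 0.0.0.0/0 (H7) depth=0
  del 251.249.178.0/24 (clear depth 24)
  Q 155.179.20.3: descend 100110111011001100010100 ; hops seen [H7,H2] ; pick H2
  + 0.0.0.0/0 (H7) depth=0
  + 228.18.0.0/15 (H0) depth=15
  + 155.176.0.0/12 (H7) depth=12
  + 0.0.0.0/0 (H1) depth=0
  Q 155.176.0.0: descend 10011011101100 ; hops seen [H1,H7] ; pick H7
  Q 155.176.0.32: descend 10011011101100 ; hops seen [H1,H7] ; pick H7
  Q 155.179.20.0: descend 100110111011001100010100 ; hops seen [H1,H7,H2] ; pick H2
  + 0.0.0.0/0 (H5) depth=0
  + 121.9.112.0/21 (H6) depth=21
  Q 155.179.20.1: descend 100110111011001100010100 ; hops seen [H5,H7,H2] ; pick H2
  Q 155.179.20.74: descend 100110111011001100010100 ; hops seen [H5,H7,H2] ; pick H2
  del 228.18.0.0/15 (clear depth 15)
  + 121.9.116.0/22 (H0) depth=22
  Q 243.25.52.204: descend 1111 ; hops seen [H5] ; pick H5
  Q 121.9.114.60: descend 011110010000100101110 ; hops seen [H5,H6] ; pick H6
  + 0.0.0.0/0 (H2) depth=0
  + 121.9.116.120/32 (H4) depth=32
  Q 86.218.218.168: descend 01 ; hops seen [H2] ; pick H2
  + 155.179.0.0/16 (H1) depth=16
  + 121.9.116.0/24 (H4) depth=24
  Q 121.9.116.120: descend 01111001000010010111010001111000 ; hops seen [H2,H6,H0,H4,H4] ; pick H4
  Q 121.9.116.1: descend 0111100100001001011101000 ; hops seen [H2,H6,H0,H4] ; pick H4
  Q 155.179.138.100: descend 1001101110110011 ; hops seen [H2,H7,H1] ; pick H1
  del 155.179.20.0/24 (clear depth 24)
  + 155.128.0.0/9 (H4) depth=9
  + 0.0.0.0/0 (H3) depth=0
  Q 121.9.116.1: descend 0111100100001001011101000 ; hops seen [H3,H6,H0,H4] ; pick H4

== LOOKUPS ==
["H2","H7","H7","H2","H2","H2","H5","H6","H2","H4","H4","H1","H4"]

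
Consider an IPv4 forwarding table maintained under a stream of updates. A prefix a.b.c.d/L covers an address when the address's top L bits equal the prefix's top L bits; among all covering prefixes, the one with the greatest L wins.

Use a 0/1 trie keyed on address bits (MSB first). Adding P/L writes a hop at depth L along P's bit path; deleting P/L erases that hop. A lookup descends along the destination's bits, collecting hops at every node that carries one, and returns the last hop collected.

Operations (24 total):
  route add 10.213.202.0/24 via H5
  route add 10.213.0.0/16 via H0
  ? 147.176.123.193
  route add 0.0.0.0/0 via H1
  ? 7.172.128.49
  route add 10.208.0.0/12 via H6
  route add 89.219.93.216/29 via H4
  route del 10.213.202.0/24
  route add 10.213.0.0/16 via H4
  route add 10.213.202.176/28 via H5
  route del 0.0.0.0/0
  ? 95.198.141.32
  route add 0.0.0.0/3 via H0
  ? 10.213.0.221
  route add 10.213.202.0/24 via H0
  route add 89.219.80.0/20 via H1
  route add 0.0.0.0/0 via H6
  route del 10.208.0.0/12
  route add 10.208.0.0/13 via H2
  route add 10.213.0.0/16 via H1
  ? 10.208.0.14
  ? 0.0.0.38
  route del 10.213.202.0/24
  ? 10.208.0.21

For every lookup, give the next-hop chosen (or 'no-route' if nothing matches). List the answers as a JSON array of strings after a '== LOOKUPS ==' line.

Apply in order:
  + 10.213.202.0/24 (H5) depth=24
  + 10.213.0.0/16 (H0) depth=16
  ? 147.176.123.193  path d0:-  best=no-route
  + 0.0.0.0/0 (H1) depth=0
  ? 7.172.128.49  path d0:H1→d1:-→d2:-→d3:-→d4:-  best=H1
  + 10.208.0.0/12 (H6) depth=12
  + 89.219.93.216/29 (H4) depth=29
  - 10.213.202.0/24 clear@24
  + 10.213.0.0/16 (H4) depth=16
  + 10.213.202.176/28 (H5) depth=28
  - 0.0.0.0/0 clear@0
  ? 95.198.141.32  path d0:-→d1:-→d2:-→d3:-→d4:-→d5:-  best=no-route
  + 0.0.0.0/3 (H0) depth=3
  ? 10.213.0.221  path d0:-→d1:-→d2:-→d3:H0→d4:-→d5:-→d6:-→d7:-→d8:-→d9:-→d10:-→d11:-→d12:H6→d13:-→d14:-→d15:-→d16:H4  best=H4
  + 10.213.202.0/24 (H0) depth=24
  + 89.219.80.0/20 (H1) depth=20
  + 0.0.0.0/0 (H6) depth=0
  - 10.208.0.0/12 clear@12
  + 10.208.0.0/13 (H2) depth=13
  + 10.213.0.0/16 (H1) depth=16
  ? 10.208.0.14  path d0:H6→d1:-→d2:-→d3:H0→d4:-→d5:-→d6:-→d7:-→d8:-→d9:-→d10:-→d11:-→d12:-→d13:H2  best=H2
  ? 0.0.0.38  path d0:H6→d1:-→d2:-→d3:H0→d4:-  best=H0
  - 10.213.202.0/24 clear@24
  ? 10.208.0.21  path d0:H6→d1:-→d2:-→d3:H0→d4:-→d5:-→d6:-→d7:-→d8:-→d9:-→d10:-→d11:-→d12:-→d13:H2  best=H2

== LOOKUPS ==
["no-route","H1","no-route","H4","H2","H0","H2"]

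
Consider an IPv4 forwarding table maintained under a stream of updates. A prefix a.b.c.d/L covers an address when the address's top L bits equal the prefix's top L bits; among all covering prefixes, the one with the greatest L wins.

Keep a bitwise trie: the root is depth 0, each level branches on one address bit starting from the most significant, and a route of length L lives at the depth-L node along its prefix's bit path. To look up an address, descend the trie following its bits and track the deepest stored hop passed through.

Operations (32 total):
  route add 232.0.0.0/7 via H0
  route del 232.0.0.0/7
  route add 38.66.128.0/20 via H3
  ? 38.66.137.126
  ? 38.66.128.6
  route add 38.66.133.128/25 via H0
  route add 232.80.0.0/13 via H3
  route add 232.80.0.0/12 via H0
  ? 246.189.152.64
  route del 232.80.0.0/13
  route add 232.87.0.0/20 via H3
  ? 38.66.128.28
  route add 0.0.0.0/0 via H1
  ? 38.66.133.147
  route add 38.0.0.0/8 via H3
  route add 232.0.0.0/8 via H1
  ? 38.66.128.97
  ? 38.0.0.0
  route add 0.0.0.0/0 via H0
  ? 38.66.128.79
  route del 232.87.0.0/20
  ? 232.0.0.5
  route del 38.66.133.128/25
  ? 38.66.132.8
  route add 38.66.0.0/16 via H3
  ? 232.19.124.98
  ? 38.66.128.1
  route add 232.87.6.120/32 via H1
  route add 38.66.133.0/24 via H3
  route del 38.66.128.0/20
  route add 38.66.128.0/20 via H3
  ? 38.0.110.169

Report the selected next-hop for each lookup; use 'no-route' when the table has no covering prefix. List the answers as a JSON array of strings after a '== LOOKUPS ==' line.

Process each operation:
  + 232.0.0.0/7 (H0) depth=7
  - 232.0.0.0/7 clear@7
  + 38.66.128.0/20 (H3) depth=20
  Q 38.66.137.126: descend 00100110010000101000 ; hops seen [H3] ; pick H3
  Q 38.66.128.6: descend 00100110010000101000 ; hops seen [H3] ; pick H3
  + 38.66.133.128/25 (H0) depth=25
  + 232.80.0.0/13 (H3) depth=13
  + 232.80.0.0/12 (H0) depth=12
  Q 246.189.152.64: descend 111 ; hops seen [∅] ; pick no-route
  - 232.80.0.0/13 clear@13
  + 232.87.0.0/20 (H3) depth=20
  Q 38.66.128.28: descend 001001100100001010000 ; hops seen [H3] ; pick H3
  + 0.0.0.0/0 (H1) depth=0
  Q 38.66.133.147: descend 0010011001000010100001011 ; hops seen [H1,H3,H0] ; pick H0
  + 38.0.0.0/8 (H3) depth=8
  + 232.0.0.0/8 (H1) depth=8
  Q 38.66.128.97: descend 001001100100001010000 ; hops seen [H1,H3,H3] ; pick H3
  Q 38.0.0.0: descend 001001100 ; hops seen [H1,H3] ; pick H3
  + 0.0.0.0/0 (H0) depth=0
  Q 38.66.128.79: descend 001001100100001010000 ; hops seen [H0,H3,H3] ; pick H3
  - 232.87.0.0/20 clear@20
  Q 232.0.0.5: descend 111010000 ; hops seen [H0,H1] ; pick H1
  - 38.66.133.128/25 clear@25
  Q 38.66.132.8: descend 00100110010000101000010 ; hops seen [H0,H3,H3] ; pick H3
  + 38.66.0.0/16 (H3) depth=16
  Q 232.19.124.98: descend 111010000 ; hops seen [H0,H1] ; pick H1
  Q 38.66.128.1: descend 001001100100001010000 ; hops seen [H0,H3,H3,H3] ; pick H3
  + 232.87.6.120/32 (H1) depth=32
  + 38.66.133.0/24 (H3) depth=24
  - 38.66.128.0/20 clear@20
  + 38.66.128.0/20 (H3) depth=20
  Q 38.0.110.169: descend 001001100 ; hops seen [H0,H3] ; pick H3

== LOOKUPS ==
["H3","H3","no-route","H3","H0","H3","H3","H3","H1","H3","H1","H3","H3"]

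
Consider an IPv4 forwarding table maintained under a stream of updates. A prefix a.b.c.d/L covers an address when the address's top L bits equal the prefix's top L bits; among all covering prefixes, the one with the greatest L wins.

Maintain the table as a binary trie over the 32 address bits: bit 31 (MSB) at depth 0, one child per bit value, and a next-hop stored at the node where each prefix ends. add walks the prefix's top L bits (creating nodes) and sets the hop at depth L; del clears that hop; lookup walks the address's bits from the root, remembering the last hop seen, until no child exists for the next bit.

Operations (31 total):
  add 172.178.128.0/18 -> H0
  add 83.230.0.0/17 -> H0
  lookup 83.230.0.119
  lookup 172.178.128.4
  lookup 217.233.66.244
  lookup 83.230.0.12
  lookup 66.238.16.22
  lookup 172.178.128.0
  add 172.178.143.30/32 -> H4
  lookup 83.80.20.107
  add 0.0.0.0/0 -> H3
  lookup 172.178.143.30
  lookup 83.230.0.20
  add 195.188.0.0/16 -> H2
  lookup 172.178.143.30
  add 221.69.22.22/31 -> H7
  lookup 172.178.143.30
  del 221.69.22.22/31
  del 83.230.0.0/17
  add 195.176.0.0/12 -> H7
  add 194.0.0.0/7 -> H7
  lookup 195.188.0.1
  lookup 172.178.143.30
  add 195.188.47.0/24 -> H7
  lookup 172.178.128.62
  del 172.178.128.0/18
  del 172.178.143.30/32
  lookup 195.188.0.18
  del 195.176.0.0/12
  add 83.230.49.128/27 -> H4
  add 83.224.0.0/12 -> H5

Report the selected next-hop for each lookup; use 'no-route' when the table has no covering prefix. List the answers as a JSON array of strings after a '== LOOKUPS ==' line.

Process each operation:
  + 172.178.128.0/18 (H0) depth=18
  + 83.230.0.0/17 (H0) depth=17
  ? 83.230.0.119  path d0:-→d1:-→d2:-→d3:-→d4:-→d5:-→d6:-→d7:-→d8:-→d9:-→d10:-→d11:-→d12:-→d13:-→d14:-→d15:-→d16:-→d17:H0  best=H0
  ? 172.178.128.4  path d0:-→d1:-→d2:-→d3:-→d4:-→d5:-→d6:-→d7:-→d8:-→d9:-→d10:-→d11:-→d12:-→d13:-→d14:-→d15:-→d16:-→d17:-→d18:H0  best=H0
  ? 217.233.66.244  path d0:-→d1:-  best=no-route
  ? 83.230.0.12  path d0:-→d1:-→d2:-→d3:-→d4:-→d5:-→d6:-→d7:-→d8:-→d9:-→d10:-→d11:-→d12:-→d13:-→d14:-→d15:-→d16:-→d17:H0  best=H0
  ? 66.238.16.22  path d0:-→d1:-→d2:-→d3:-  best=no-route
  ? 172.178.128.0  path d0:-→d1:-→d2:-→d3:-→d4:-→d5:-→d6:-→d7:-→d8:-→d9:-→d10:-→d11:-→d12:-→d13:-→d14:-→d15:-→d16:-→d17:-→d18:H0  best=H0
  + 172.178.143.30/32 (H4) depth=32
  ? 83.80.20.107  path d0:-→d1:-→d2:-→d3:-→d4:-→d5:-→d6:-→d7:-→d8:-  best=no-route
  + 0.0.0.0/0 (H3) depth=0
  ? 172.178.143.30  path d0:H3→d1:-→d2:-→d3:-→d4:-→d5:-→d6:-→d7:-→d8:-→d9:-→d10:-→d11:-→d12:-→d13:-→d14:-→d15:-→d16:-→d17:-→d18:H0→d19:-→d20:-→d21:-→d22:-→d23:-→d24:-→d25:-→d26:-→d27:-→d28:-→d29:-→d30:-→d31:-→d32:H4  best=H4
  ? 83.230.0.20  path d0:H3→d1:-→d2:-→d3:-→d4:-→d5:-→d6:-→d7:-→d8:-→d9:-→d10:-→d11:-→d12:-→d13:-→d14:-→d15:-→d16:-→d17:H0  best=H0
  + 195.188.0.0/16 (H2) depth=16
  ? 172.178.143.30  path d0:H3→d1:-→d2:-→d3:-→d4:-→d5:-→d6:-→d7:-→d8:-→d9:-→d10:-→d11:-→d12:-→d13:-→d14:-→d15:-→d16:-→d17:-→d18:H0→d19:-→d20:-→d21:-→d22:-→d23:-→d24:-→d25:-→d26:-→d27:-→d28:-→d29:-→d30:-→d31:-→d32:H4  best=H4
  + 221.69.22.22/31 (H7) depth=31
  ? 172.178.143.30  path d0:H3→d1:-→d2:-→d3:-→d4:-→d5:-→d6:-→d7:-→d8:-→d9:-→d10:-→d11:-→d12:-→d13:-→d14:-→d15:-→d16:-→d17:-→d18:H0→d19:-→d20:-→d21:-→d22:-→d23:-→d24:-→d25:-→d26:-→d27:-→d28:-→d29:-→d30:-→d31:-→d32:H4  best=H4
  - 221.69.22.22/31 clear@31
  - 83.230.0.0/17 clear@17
  + 195.176.0.0/12 (H7) depth=12
  + 194.0.0.0/7 (H7) depth=7
  ? 195.188.0.1  path d0:H3→d1:-→d2:-→d3:-→d4:-→d5:-→d6:-→d7:H7→d8:-→d9:-→d10:-→d11:-→d12:H7→d13:-→d14:-→d15:-→d16:H2  best=H2
  ? 172.178.143.30  path d0:H3→d1:-→d2:-→d3:-→d4:-→d5:-→d6:-→d7:-→d8:-→d9:-→d10:-→d11:-→d12:-→d13:-→d14:-→d15:-→d16:-→d17:-→d18:H0→d19:-→d20:-→d21:-→d22:-→d23:-→d24:-→d25:-→d26:-→d27:-→d28:-→d29:-→d30:-→d31:-→d32:H4  best=H4
  + 195.188.47.0/24 (H7) depth=24
  ? 172.178.128.62  path d0:H3→d1:-→d2:-→d3:-→d4:-→d5:-→d6:-→d7:-→d8:-→d9:-→d10:-→d11:-→d12:-→d13:-→d14:-→d15:-→d16:-→d17:-→d18:H0→d19:-→d20:-  best=H0
  - 172.178.128.0/18 clear@18
  - 172.178.143.30/32 clear@32
  ? 195.188.0.18  path d0:H3→d1:-→d2:-→d3:-→d4:-→d5:-→d6:-→d7:H7→d8:-→d9:-→d10:-→d11:-→d12:H7→d13:-→d14:-→d15:-→d16:H2→d17:-→d18:-  best=H2
  - 195.176.0.0/12 clear@12
  + 83.230.49.128/27 (H4) depth=27
  + 83.224.0.0/12 (H5) depth=12

== LOOKUPS ==
["H0","H0","no-route","H0","no-route","H0","no-route","H4","H0","H4","H4","H2","H4","H0","H2"]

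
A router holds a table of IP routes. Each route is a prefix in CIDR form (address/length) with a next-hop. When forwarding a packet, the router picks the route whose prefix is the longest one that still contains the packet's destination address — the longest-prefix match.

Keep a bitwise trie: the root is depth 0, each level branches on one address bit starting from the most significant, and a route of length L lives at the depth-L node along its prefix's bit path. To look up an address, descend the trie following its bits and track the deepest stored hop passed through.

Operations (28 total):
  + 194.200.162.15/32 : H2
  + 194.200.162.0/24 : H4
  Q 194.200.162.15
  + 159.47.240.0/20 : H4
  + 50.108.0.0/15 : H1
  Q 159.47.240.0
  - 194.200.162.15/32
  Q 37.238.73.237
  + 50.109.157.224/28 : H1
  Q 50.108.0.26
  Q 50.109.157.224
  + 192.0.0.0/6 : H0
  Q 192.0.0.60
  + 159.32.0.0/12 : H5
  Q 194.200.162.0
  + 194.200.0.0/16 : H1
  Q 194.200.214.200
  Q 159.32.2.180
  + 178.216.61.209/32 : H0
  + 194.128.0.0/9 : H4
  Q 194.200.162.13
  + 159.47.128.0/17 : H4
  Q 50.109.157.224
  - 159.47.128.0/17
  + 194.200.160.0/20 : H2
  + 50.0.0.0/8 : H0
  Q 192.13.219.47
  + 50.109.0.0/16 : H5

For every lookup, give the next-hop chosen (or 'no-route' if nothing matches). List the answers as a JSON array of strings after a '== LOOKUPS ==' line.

Process each operation:
  + 194.200.162.15/32 (H2) depth=32
  + 194.200.162.0/24 (H4) depth=24
  ? 194.200.162.15  path d0:-→d1:-→d2:-→d3:-→d4:-→d5:-→d6:-→d7:-→d8:-→d9:-→d10:-→d11:-→d12:-→d13:-→d14:-→d15:-→d16:-→d17:-→d18:-→d19:-→d20:-→d21:-→d22:-→d23:-→d24:H4→d25:-→d26:-→d27:-→d28:-→d29:-→d30:-→d31:-→d32:H2  best=H2
  + 159.47.240.0/20 (H4) depth=20
  + 50.108.0.0/15 (H1) depth=15
  ? 159.47.240.0  path d0:-→d1:-→d2:-→d3:-→d4:-→d5:-→d6:-→d7:-→d8:-→d9:-→d10:-→d11:-→d12:-→d13:-→d14:-→d15:-→d16:-→d17:-→d18:-→d19:-→d20:H4  best=H4
  del 194.200.162.15/32 (clear depth 32)
  ? 37.238.73.237  path d0:-→d1:-→d2:-→d3:-  best=no-route
  + 50.109.157.224/28 (H1) depth=28
  ? 50.108.0.26  path d0:-→d1:-→d2:-→d3:-→d4:-→d5:-→d6:-→d7:-→d8:-→d9:-→d10:-→d11:-→d12:-→d13:-→d14:-→d15:H1  best=H1
  ? 50.109.157.224  path d0:-→d1:-→d2:-→d3:-→d4:-→d5:-→d6:-→d7:-→d8:-→d9:-→d10:-→d11:-→d12:-→d13:-→d14:-→d15:H1→d16:-→d17:-→d18:-→d19:-→d20:-→d21:-→d22:-→d23:-→d24:-→d25:-→d26:-→d27:-→d28:H1  best=H1
  + 192.0.0.0/6 (H0) depth=6
  ? 192.0.0.60  path d0:-→d1:-→d2:-→d3:-→d4:-→d5:-→d6:H0  best=H0
  + 159.32.0.0/12 (H5) depth=12
  ? 194.200.162.0  path d0:-→d1:-→d2:-→d3:-→d4:-→d5:-→d6:H0→d7:-→d8:-→d9:-→d10:-→d11:-→d12:-→d13:-→d14:-→d15:-→d16:-→d17:-→d18:-→d19:-→d20:-→d21:-→d22:-→d23:-→d24:H4→d25:-→d26:-→d27:-→d28:-  best=H4
  + 194.200.0.0/16 (H1) depth=16
  ? 194.200.214.200  path d0:-→d1:-→d2:-→d3:-→d4:-→d5:-→d6:H0→d7:-→d8:-→d9:-→d10:-→d11:-→d12:-→d13:-→d14:-→d15:-→d16:H1→d17:-  best=H1
  ? 159.32.2.180  path d0:-→d1:-→d2:-→d3:-→d4:-→d5:-→d6:-→d7:-→d8:-→d9:-→d10:-→d11:-→d12:H5  best=H5
  + 178.216.61.209/32 (H0) depth=32
  + 194.128.0.0/9 (H4) depth=9
  ? 194.200.162.13  path d0:-→d1:-→d2:-→d3:-→d4:-→d5:-→d6:H0→d7:-→d8:-→d9:H4→d10:-→d11:-→d12:-→d13:-→d14:-→d15:-→d16:H1→d17:-→d18:-→d19:-→d20:-→d21:-→d22:-→d23:-→d24:H4→d25:-→d26:-→d27:-→d28:-→d29:-→d30:-  best=H4
  + 159.47.128.0/17 (H4) depth=17
  ? 50.109.157.224  path d0:-→d1:-→d2:-→d3:-→d4:-→d5:-→d6:-→d7:-→d8:-→d9:-→d10:-→d11:-→d12:-→d13:-→d14:-→d15:H1→d16:-→d17:-→d18:-→d19:-→d20:-→d21:-→d22:-→d23:-→d24:-→d25:-→d26:-→d27:-→d28:H1  best=H1
  del 159.47.128.0/17 (clear depth 17)
  + 194.200.160.0/20 (H2) depth=20
  + 50.0.0.0/8 (H0) depth=8
  ? 192.13.219.47  path d0:-→d1:-→d2:-→d3:-→d4:-→d5:-→d6:H0  best=H0
  + 50.109.0.0/16 (H5) depth=16

== LOOKUPS ==
["H2","H4","no-route","H1","H1","H0","H4","H1","H5","H4","H1","H0"]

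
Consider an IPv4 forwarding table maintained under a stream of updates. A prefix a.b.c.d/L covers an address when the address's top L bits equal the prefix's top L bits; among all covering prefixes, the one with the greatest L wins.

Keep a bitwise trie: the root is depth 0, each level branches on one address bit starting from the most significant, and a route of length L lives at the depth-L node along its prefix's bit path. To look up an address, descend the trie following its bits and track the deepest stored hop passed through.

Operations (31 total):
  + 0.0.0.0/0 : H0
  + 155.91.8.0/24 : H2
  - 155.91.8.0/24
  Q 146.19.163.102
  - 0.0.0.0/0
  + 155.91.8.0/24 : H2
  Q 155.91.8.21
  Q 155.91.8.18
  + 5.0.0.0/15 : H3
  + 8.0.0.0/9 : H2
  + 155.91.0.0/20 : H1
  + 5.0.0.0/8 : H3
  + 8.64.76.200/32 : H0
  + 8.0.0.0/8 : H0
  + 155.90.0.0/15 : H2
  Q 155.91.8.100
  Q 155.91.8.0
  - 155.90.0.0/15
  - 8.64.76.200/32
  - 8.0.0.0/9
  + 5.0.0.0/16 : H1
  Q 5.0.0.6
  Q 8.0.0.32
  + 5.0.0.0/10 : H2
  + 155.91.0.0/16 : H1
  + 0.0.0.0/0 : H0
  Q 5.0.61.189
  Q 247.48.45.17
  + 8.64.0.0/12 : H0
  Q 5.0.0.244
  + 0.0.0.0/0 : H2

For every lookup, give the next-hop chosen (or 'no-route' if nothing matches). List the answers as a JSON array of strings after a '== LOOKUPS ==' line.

Trace:
  add 0.0.0.0/0 -> H0 at depth 0
  add 155.91.8.0/24 -> H2 at depth 24
  del 155.91.8.0/24 (clear depth 24)
  Q 146.19.163.102: descend 1001 ; hops seen [H0] ; pick H0
  del 0.0.0.0/0 (clear depth 0)
  add 155.91.8.0/24 -> H2 at depth 24
  Q 155.91.8.21: descend 100110110101101100001000 ; hops seen [H2] ; pick H2
  Q 155.91.8.18: descend 100110110101101100001000 ; hops seen [H2] ; pick H2
  add 5.0.0.0/15 -> H3 at depth 15
  add 8.0.0.0/9 -> H2 at depth 9
  add 155.91.0.0/20 -> H1 at depth 20
  add 5.0.0.0/8 -> H3 at depth 8
  add 8.64.76.200/32 -> H0 at depth 32
  add 8.0.0.0/8 -> H0 at depth 8
  add 155.90.0.0/15 -> H2 at depth 15
  Q 155.91.8.100: descend 100110110101101100001000 ; hops seen [H2,H1,H2] ; pick H2
  Q 155.91.8.0: descend 100110110101101100001000 ; hops seen [H2,H1,H2] ; pick H2
  del 155.90.0.0/15 (clear depth 15)
  del 8.64.76.200/32 (clear depth 32)
  del 8.0.0.0/9 (clear depth 9)
  add 5.0.0.0/16 -> H1 at depth 16
  Q 5.0.0.6: descend 0000010100000000 ; hops seen [H3,H3,H1] ; pick H1
  Q 8.0.0.32: descend 000010000 ; hops seen [H0] ; pick H0
  add 5.0.0.0/10 -> H2 at depth 10
  add 155.91.0.0/16 -> H1 at depth 16
  add 0.0.0.0/0 -> H0 at depth 0
  Q 5.0.61.189: descend 0000010100000000 ; hops seen [H0,H3,H2,H3,H1] ; pick H1
  Q 247.48.45.17: descend 1 ; hops seen [H0] ; pick H0
  add 8.64.0.0/12 -> H0 at depth 12
  Q 5.0.0.244: descend 0000010100000000 ; hops seen [H0,H3,H2,H3,H1] ; pick H1
  add 0.0.0.0/0 -> H2 at depth 0

== LOOKUPS ==
["H0","H2","H2","H2","H2","H1","H0","H1","H0","H1"]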